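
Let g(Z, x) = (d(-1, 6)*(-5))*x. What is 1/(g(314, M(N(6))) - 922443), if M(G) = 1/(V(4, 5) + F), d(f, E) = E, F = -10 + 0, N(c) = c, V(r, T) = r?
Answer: -1/922438 ≈ -1.0841e-6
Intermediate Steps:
F = -10
M(G) = -⅙ (M(G) = 1/(4 - 10) = 1/(-6) = -⅙)
g(Z, x) = -30*x (g(Z, x) = (6*(-5))*x = -30*x)
1/(g(314, M(N(6))) - 922443) = 1/(-30*(-⅙) - 922443) = 1/(5 - 922443) = 1/(-922438) = -1/922438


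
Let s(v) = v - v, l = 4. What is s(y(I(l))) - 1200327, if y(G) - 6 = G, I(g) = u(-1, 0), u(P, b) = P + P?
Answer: -1200327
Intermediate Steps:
u(P, b) = 2*P
I(g) = -2 (I(g) = 2*(-1) = -2)
y(G) = 6 + G
s(v) = 0
s(y(I(l))) - 1200327 = 0 - 1200327 = -1200327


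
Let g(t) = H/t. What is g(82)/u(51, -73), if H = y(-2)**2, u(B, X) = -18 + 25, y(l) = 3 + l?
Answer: 1/574 ≈ 0.0017422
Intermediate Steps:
u(B, X) = 7
H = 1 (H = (3 - 2)**2 = 1**2 = 1)
g(t) = 1/t
g(82)/u(51, -73) = 1/(82*7) = (1/82)*(1/7) = 1/574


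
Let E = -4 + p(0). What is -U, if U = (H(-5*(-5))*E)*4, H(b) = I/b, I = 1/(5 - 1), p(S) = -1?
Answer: ⅕ ≈ 0.20000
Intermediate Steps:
I = ¼ (I = 1/4 = ¼ ≈ 0.25000)
H(b) = 1/(4*b)
E = -5 (E = -4 - 1 = -5)
U = -⅕ (U = ((1/(4*((-5*(-5)))))*(-5))*4 = (((¼)/25)*(-5))*4 = (((¼)*(1/25))*(-5))*4 = ((1/100)*(-5))*4 = -1/20*4 = -⅕ ≈ -0.20000)
-U = -1*(-⅕) = ⅕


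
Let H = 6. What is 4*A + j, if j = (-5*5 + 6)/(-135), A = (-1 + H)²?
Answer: 13519/135 ≈ 100.14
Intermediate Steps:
A = 25 (A = (-1 + 6)² = 5² = 25)
j = 19/135 (j = (-25 + 6)*(-1/135) = -19*(-1/135) = 19/135 ≈ 0.14074)
4*A + j = 4*25 + 19/135 = 100 + 19/135 = 13519/135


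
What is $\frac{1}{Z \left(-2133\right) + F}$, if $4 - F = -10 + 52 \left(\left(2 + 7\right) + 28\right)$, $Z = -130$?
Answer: $\frac{1}{275380} \approx 3.6313 \cdot 10^{-6}$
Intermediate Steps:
$F = -1910$ ($F = 4 - \left(-10 + 52 \left(\left(2 + 7\right) + 28\right)\right) = 4 - \left(-10 + 52 \left(9 + 28\right)\right) = 4 - \left(-10 + 52 \cdot 37\right) = 4 - \left(-10 + 1924\right) = 4 - 1914 = -1910$)
$\frac{1}{Z \left(-2133\right) + F} = \frac{1}{\left(-130\right) \left(-2133\right) - 1910} = \frac{1}{277290 - 1910} = \frac{1}{275380}$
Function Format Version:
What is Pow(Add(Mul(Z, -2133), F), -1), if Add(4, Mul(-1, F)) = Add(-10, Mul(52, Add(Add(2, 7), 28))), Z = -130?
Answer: Rational(1, 275380) ≈ 3.6313e-6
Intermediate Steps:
F = -1910 (F = Add(4, Mul(-1, Add(-10, Mul(52, Add(Add(2, 7), 28))))) = Add(4, Mul(-1, Add(-10, Mul(52, Add(9, 28))))) = Add(4, Mul(-1, Add(-10, Mul(52, 37)))) = Add(4, Mul(-1, Add(-10, 1924))) = Add(4, Mul(-1, 1914)) = Add(4, -1914) = -1910)
Pow(Add(Mul(Z, -2133), F), -1) = Pow(Add(Mul(-130, -2133), -1910), -1) = Pow(Add(277290, -1910), -1) = Pow(275380, -1) = Rational(1, 275380)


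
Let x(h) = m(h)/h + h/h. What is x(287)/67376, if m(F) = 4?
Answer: 291/19336912 ≈ 1.5049e-5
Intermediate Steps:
x(h) = 1 + 4/h (x(h) = 4/h + h/h = 4/h + 1 = 1 + 4/h)
x(287)/67376 = ((4 + 287)/287)/67376 = ((1/287)*291)*(1/67376) = (291/287)*(1/67376) = 291/19336912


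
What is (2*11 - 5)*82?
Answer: 1394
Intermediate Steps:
(2*11 - 5)*82 = (22 - 5)*82 = 17*82 = 1394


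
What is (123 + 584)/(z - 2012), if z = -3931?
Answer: -101/849 ≈ -0.11896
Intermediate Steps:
(123 + 584)/(z - 2012) = (123 + 584)/(-3931 - 2012) = 707/(-5943) = 707*(-1/5943) = -101/849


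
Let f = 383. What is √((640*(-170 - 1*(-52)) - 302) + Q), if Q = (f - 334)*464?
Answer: I*√53086 ≈ 230.4*I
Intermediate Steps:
Q = 22736 (Q = (383 - 334)*464 = 49*464 = 22736)
√((640*(-170 - 1*(-52)) - 302) + Q) = √((640*(-170 - 1*(-52)) - 302) + 22736) = √((640*(-170 + 52) - 302) + 22736) = √((640*(-118) - 302) + 22736) = √((-75520 - 302) + 22736) = √(-75822 + 22736) = √(-53086) = I*√53086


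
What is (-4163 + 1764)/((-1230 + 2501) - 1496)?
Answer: 2399/225 ≈ 10.662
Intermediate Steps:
(-4163 + 1764)/((-1230 + 2501) - 1496) = -2399/(1271 - 1496) = -2399/(-225) = -2399*(-1/225) = 2399/225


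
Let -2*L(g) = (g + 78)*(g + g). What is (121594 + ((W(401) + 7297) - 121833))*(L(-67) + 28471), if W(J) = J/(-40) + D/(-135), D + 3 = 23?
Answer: 9263381701/45 ≈ 2.0585e+8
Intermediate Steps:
D = 20 (D = -3 + 23 = 20)
W(J) = -4/27 - J/40 (W(J) = J/(-40) + 20/(-135) = J*(-1/40) + 20*(-1/135) = -J/40 - 4/27 = -4/27 - J/40)
L(g) = -g*(78 + g) (L(g) = -(g + 78)*(g + g)/2 = -(78 + g)*2*g/2 = -g*(78 + g))
(121594 + ((W(401) + 7297) - 121833))*(L(-67) + 28471) = (121594 + (((-4/27 - 1/40*401) + 7297) - 121833))*(-1*(-67)*(78 - 67) + 28471) = (121594 + (((-4/27 - 401/40) + 7297) - 121833))*(-1*(-67)*11 + 28471) = (121594 + ((-10987/1080 + 7297) - 121833))*(737 + 28471) = (121594 + (7869773/1080 - 121833))*29208 = (121594 - 123709867/1080)*29208 = (7611653/1080)*29208 = 9263381701/45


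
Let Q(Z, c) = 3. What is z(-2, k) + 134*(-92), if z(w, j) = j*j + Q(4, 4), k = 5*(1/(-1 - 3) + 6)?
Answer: -183975/16 ≈ -11498.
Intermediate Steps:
k = 115/4 (k = 5*(1/(-4) + 6) = 5*(-1/4 + 6) = 5*(23/4) = 115/4 ≈ 28.750)
z(w, j) = 3 + j**2 (z(w, j) = j*j + 3 = j**2 + 3 = 3 + j**2)
z(-2, k) + 134*(-92) = (3 + (115/4)**2) + 134*(-92) = (3 + 13225/16) - 12328 = 13273/16 - 12328 = -183975/16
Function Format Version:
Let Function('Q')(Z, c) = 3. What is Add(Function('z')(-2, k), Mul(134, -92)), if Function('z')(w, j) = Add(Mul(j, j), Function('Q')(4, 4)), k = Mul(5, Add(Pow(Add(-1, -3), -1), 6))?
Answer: Rational(-183975, 16) ≈ -11498.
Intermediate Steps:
k = Rational(115, 4) (k = Mul(5, Add(Pow(-4, -1), 6)) = Mul(5, Add(Rational(-1, 4), 6)) = Mul(5, Rational(23, 4)) = Rational(115, 4) ≈ 28.750)
Function('z')(w, j) = Add(3, Pow(j, 2)) (Function('z')(w, j) = Add(Mul(j, j), 3) = Add(Pow(j, 2), 3) = Add(3, Pow(j, 2)))
Add(Function('z')(-2, k), Mul(134, -92)) = Add(Add(3, Pow(Rational(115, 4), 2)), Mul(134, -92)) = Add(Add(3, Rational(13225, 16)), -12328) = Add(Rational(13273, 16), -12328) = Rational(-183975, 16)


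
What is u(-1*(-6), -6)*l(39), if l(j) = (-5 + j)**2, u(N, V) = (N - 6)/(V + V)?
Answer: 0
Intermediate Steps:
u(N, V) = (-6 + N)/(2*V) (u(N, V) = (-6 + N)/((2*V)) = (-6 + N)*(1/(2*V)) = (-6 + N)/(2*V))
u(-1*(-6), -6)*l(39) = ((1/2)*(-6 - 1*(-6))/(-6))*(-5 + 39)**2 = ((1/2)*(-1/6)*(-6 + 6))*34**2 = ((1/2)*(-1/6)*0)*1156 = 0*1156 = 0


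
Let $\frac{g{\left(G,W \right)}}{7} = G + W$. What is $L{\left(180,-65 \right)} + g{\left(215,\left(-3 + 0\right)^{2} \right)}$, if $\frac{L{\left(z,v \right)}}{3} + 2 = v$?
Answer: $1367$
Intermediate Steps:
$L{\left(z,v \right)} = -6 + 3 v$
$g{\left(G,W \right)} = 7 G + 7 W$ ($g{\left(G,W \right)} = 7 \left(G + W\right) = 7 G + 7 W$)
$L{\left(180,-65 \right)} + g{\left(215,\left(-3 + 0\right)^{2} \right)} = \left(-6 + 3 \left(-65\right)\right) + \left(7 \cdot 215 + 7 \left(-3 + 0\right)^{2}\right) = \left(-6 - 195\right) + \left(1505 + 7 \left(-3\right)^{2}\right) = -201 + \left(1505 + 7 \cdot 9\right) = -201 + \left(1505 + 63\right) = -201 + 1568 = 1367$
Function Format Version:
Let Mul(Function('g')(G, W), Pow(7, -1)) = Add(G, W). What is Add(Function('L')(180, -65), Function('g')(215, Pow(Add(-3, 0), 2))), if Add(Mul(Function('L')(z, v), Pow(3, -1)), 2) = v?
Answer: 1367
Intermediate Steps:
Function('L')(z, v) = Add(-6, Mul(3, v))
Function('g')(G, W) = Add(Mul(7, G), Mul(7, W)) (Function('g')(G, W) = Mul(7, Add(G, W)) = Add(Mul(7, G), Mul(7, W)))
Add(Function('L')(180, -65), Function('g')(215, Pow(Add(-3, 0), 2))) = Add(Add(-6, Mul(3, -65)), Add(Mul(7, 215), Mul(7, Pow(Add(-3, 0), 2)))) = Add(Add(-6, -195), Add(1505, Mul(7, Pow(-3, 2)))) = Add(-201, Add(1505, Mul(7, 9))) = Add(-201, Add(1505, 63)) = Add(-201, 1568) = 1367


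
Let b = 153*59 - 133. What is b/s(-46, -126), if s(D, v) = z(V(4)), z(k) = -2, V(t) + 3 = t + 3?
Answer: -4447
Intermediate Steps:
V(t) = t (V(t) = -3 + (t + 3) = -3 + (3 + t) = t)
s(D, v) = -2
b = 8894 (b = 9027 - 133 = 8894)
b/s(-46, -126) = 8894/(-2) = 8894*(-½) = -4447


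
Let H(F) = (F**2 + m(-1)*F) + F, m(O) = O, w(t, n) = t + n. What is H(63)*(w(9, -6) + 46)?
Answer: 194481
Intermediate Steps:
w(t, n) = n + t
H(F) = F**2 (H(F) = (F**2 - F) + F = F**2)
H(63)*(w(9, -6) + 46) = 63**2*((-6 + 9) + 46) = 3969*(3 + 46) = 3969*49 = 194481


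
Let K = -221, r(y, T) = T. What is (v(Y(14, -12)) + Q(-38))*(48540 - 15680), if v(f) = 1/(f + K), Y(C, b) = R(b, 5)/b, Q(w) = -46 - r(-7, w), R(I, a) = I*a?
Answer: -14203735/54 ≈ -2.6303e+5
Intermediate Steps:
Q(w) = -46 - w
Y(C, b) = 5 (Y(C, b) = (b*5)/b = (5*b)/b = 5)
v(f) = 1/(-221 + f) (v(f) = 1/(f - 221) = 1/(-221 + f))
(v(Y(14, -12)) + Q(-38))*(48540 - 15680) = (1/(-221 + 5) + (-46 - 1*(-38)))*(48540 - 15680) = (1/(-216) + (-46 + 38))*32860 = (-1/216 - 8)*32860 = -1729/216*32860 = -14203735/54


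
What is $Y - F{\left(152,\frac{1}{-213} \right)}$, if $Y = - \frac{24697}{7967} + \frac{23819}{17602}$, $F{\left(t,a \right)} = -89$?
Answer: $\frac{12235976305}{140235134} \approx 87.253$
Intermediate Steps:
$Y = - \frac{244950621}{140235134}$ ($Y = \left(-24697\right) \frac{1}{7967} + 23819 \cdot \frac{1}{17602} = - \frac{24697}{7967} + \frac{23819}{17602} = - \frac{244950621}{140235134} \approx -1.7467$)
$Y - F{\left(152,\frac{1}{-213} \right)} = - \frac{244950621}{140235134} - -89 = - \frac{244950621}{140235134} + 89 = \frac{12235976305}{140235134}$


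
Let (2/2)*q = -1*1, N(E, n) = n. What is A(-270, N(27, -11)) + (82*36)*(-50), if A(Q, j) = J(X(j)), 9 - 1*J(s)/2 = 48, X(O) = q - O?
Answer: -147678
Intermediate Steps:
q = -1 (q = -1*1 = -1)
X(O) = -1 - O
J(s) = -78 (J(s) = 18 - 2*48 = 18 - 96 = -78)
A(Q, j) = -78
A(-270, N(27, -11)) + (82*36)*(-50) = -78 + (82*36)*(-50) = -78 + 2952*(-50) = -78 - 147600 = -147678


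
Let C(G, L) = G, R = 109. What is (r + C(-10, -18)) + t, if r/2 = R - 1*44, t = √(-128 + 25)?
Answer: 120 + I*√103 ≈ 120.0 + 10.149*I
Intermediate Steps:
t = I*√103 (t = √(-103) = I*√103 ≈ 10.149*I)
r = 130 (r = 2*(109 - 1*44) = 2*(109 - 44) = 2*65 = 130)
(r + C(-10, -18)) + t = (130 - 10) + I*√103 = 120 + I*√103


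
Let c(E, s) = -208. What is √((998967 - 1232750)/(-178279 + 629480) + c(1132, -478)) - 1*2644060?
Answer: -2644060 + I*√42450610342791/451201 ≈ -2.6441e+6 + 14.44*I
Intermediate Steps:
√((998967 - 1232750)/(-178279 + 629480) + c(1132, -478)) - 1*2644060 = √((998967 - 1232750)/(-178279 + 629480) - 208) - 1*2644060 = √(-233783/451201 - 208) - 2644060 = √(-94083591/451201) - 2644060 = I*√42450610342791/451201 - 2644060 = -2644060 + I*√42450610342791/451201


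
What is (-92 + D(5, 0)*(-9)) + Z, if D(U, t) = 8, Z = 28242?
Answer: 28078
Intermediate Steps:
(-92 + D(5, 0)*(-9)) + Z = (-92 + 8*(-9)) + 28242 = (-92 - 72) + 28242 = -164 + 28242 = 28078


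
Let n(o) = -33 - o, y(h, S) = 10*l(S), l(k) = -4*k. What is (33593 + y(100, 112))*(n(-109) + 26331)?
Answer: 768786991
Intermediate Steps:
y(h, S) = -40*S (y(h, S) = 10*(-4*S) = -40*S)
(33593 + y(100, 112))*(n(-109) + 26331) = (33593 - 40*112)*((-33 - 1*(-109)) + 26331) = (33593 - 4480)*((-33 + 109) + 26331) = 29113*(76 + 26331) = 29113*26407 = 768786991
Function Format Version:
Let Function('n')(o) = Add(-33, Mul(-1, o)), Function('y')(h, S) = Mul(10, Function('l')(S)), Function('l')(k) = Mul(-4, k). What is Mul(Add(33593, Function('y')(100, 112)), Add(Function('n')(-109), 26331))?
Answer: 768786991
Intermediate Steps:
Function('y')(h, S) = Mul(-40, S) (Function('y')(h, S) = Mul(10, Mul(-4, S)) = Mul(-40, S))
Mul(Add(33593, Function('y')(100, 112)), Add(Function('n')(-109), 26331)) = Mul(Add(33593, Mul(-40, 112)), Add(Add(-33, Mul(-1, -109)), 26331)) = Mul(Add(33593, -4480), Add(Add(-33, 109), 26331)) = Mul(29113, Add(76, 26331)) = Mul(29113, 26407) = 768786991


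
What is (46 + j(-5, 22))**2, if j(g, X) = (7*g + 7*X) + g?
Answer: 25600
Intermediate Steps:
j(g, X) = 7*X + 8*g (j(g, X) = (7*X + 7*g) + g = 7*X + 8*g)
(46 + j(-5, 22))**2 = (46 + (7*22 + 8*(-5)))**2 = (46 + (154 - 40))**2 = (46 + 114)**2 = 160**2 = 25600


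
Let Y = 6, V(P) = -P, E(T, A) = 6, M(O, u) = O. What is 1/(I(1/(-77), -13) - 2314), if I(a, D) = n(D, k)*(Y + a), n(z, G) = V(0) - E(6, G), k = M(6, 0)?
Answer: -77/180944 ≈ -0.00042555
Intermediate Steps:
k = 6
n(z, G) = -6 (n(z, G) = -1*0 - 1*6 = 0 - 6 = -6)
I(a, D) = -36 - 6*a (I(a, D) = -6*(6 + a) = -36 - 6*a)
1/(I(1/(-77), -13) - 2314) = 1/((-36 - 6/(-77)) - 2314) = 1/((-36 - 6*(-1/77)) - 2314) = 1/((-36 + 6/77) - 2314) = 1/(-2766/77 - 2314) = 1/(-180944/77) = -77/180944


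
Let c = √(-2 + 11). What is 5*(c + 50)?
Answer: 265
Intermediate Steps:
c = 3 (c = √9 = 3)
5*(c + 50) = 5*(3 + 50) = 5*53 = 265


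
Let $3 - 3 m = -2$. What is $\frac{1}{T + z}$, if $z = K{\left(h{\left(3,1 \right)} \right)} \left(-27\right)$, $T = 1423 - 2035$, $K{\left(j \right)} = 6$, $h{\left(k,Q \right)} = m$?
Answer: $- \frac{1}{774} \approx -0.001292$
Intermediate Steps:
$m = \frac{5}{3}$ ($m = 1 - - \frac{2}{3} = 1 + \frac{2}{3} = \frac{5}{3} \approx 1.6667$)
$h{\left(k,Q \right)} = \frac{5}{3}$
$T = -612$
$z = -162$ ($z = 6 \left(-27\right) = -162$)
$\frac{1}{T + z} = \frac{1}{-612 - 162} = \frac{1}{-774} = - \frac{1}{774}$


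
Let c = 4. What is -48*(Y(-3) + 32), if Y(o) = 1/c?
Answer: -1548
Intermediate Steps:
Y(o) = ¼ (Y(o) = 1/4 = ¼)
-48*(Y(-3) + 32) = -48*(¼ + 32) = -48*129/4 = -1548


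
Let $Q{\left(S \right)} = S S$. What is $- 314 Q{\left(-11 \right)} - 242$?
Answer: $-38236$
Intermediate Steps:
$Q{\left(S \right)} = S^{2}$
$- 314 Q{\left(-11 \right)} - 242 = - 314 \left(-11\right)^{2} - 242 = \left(-314\right) 121 - 242 = -37994 - 242 = -38236$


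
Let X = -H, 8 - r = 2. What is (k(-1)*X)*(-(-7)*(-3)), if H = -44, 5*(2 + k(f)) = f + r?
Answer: 924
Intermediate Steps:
r = 6 (r = 8 - 1*2 = 8 - 2 = 6)
k(f) = -⅘ + f/5 (k(f) = -2 + (f + 6)/5 = -2 + (6 + f)/5 = -2 + (6/5 + f/5) = -⅘ + f/5)
X = 44 (X = -1*(-44) = 44)
(k(-1)*X)*(-(-7)*(-3)) = ((-⅘ + (⅕)*(-1))*44)*(-(-7)*(-3)) = ((-⅘ - ⅕)*44)*(-1*21) = -1*44*(-21) = -44*(-21) = 924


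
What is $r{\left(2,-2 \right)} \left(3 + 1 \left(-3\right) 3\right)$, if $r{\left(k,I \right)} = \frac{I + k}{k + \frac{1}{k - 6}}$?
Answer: $0$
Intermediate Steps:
$r{\left(k,I \right)} = \frac{I + k}{k + \frac{1}{-6 + k}}$
$r{\left(2,-2 \right)} \left(3 + 1 \left(-3\right) 3\right) = \frac{2^{2} - -12 - 12 - 4}{1 + 2^{2} - 12} \left(3 + 1 \left(-3\right) 3\right) = \frac{4 + 12 - 12 - 4}{1 + 4 - 12} \left(3 - 9\right) = \frac{1}{-7} \cdot 0 \left(3 - 9\right) = \left(- \frac{1}{7}\right) 0 \left(-6\right) = 0 \left(-6\right) = 0$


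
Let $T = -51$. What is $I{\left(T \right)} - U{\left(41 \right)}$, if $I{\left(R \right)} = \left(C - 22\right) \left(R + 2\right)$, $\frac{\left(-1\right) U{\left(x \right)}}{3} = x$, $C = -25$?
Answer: $2426$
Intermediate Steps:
$U{\left(x \right)} = - 3 x$
$I{\left(R \right)} = -94 - 47 R$ ($I{\left(R \right)} = \left(-25 - 22\right) \left(R + 2\right) = - 47 \left(2 + R\right) = -94 - 47 R$)
$I{\left(T \right)} - U{\left(41 \right)} = \left(-94 - -2397\right) - \left(-3\right) 41 = \left(-94 + 2397\right) - -123 = 2303 + 123 = 2426$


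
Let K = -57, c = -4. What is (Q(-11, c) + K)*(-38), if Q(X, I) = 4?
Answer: 2014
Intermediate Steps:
(Q(-11, c) + K)*(-38) = (4 - 57)*(-38) = -53*(-38) = 2014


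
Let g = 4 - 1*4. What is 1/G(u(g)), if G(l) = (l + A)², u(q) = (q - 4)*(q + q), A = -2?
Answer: ¼ ≈ 0.25000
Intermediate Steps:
g = 0 (g = 4 - 4 = 0)
u(q) = 2*q*(-4 + q) (u(q) = (-4 + q)*(2*q) = 2*q*(-4 + q))
G(l) = (-2 + l)² (G(l) = (l - 2)² = (-2 + l)²)
1/G(u(g)) = 1/((-2 + 2*0*(-4 + 0))²) = 1/((-2 + 2*0*(-4))²) = 1/((-2 + 0)²) = 1/((-2)²) = 1/4 = ¼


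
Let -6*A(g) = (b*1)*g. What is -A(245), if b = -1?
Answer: -245/6 ≈ -40.833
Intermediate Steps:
A(g) = g/6 (A(g) = -(-1*1)*g/6 = -(-1)*g/6 = g/6)
-A(245) = -245/6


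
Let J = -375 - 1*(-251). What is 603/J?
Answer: -603/124 ≈ -4.8629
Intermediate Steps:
J = -124 (J = -375 + 251 = -124)
603/J = 603/(-124) = 603*(-1/124) = -603/124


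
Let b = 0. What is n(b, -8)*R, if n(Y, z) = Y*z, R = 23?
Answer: 0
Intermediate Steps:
n(b, -8)*R = (0*(-8))*23 = 0*23 = 0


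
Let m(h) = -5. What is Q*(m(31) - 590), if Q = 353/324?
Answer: -210035/324 ≈ -648.26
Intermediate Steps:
Q = 353/324 (Q = 353*(1/324) = 353/324 ≈ 1.0895)
Q*(m(31) - 590) = 353*(-5 - 590)/324 = (353/324)*(-595) = -210035/324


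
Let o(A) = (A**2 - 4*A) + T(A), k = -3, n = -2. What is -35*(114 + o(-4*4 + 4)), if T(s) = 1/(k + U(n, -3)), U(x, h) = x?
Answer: -10703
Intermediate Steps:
T(s) = -1/5 (T(s) = 1/(-3 - 2) = 1/(-5) = -1/5)
o(A) = -1/5 + A**2 - 4*A (o(A) = (A**2 - 4*A) - 1/5 = -1/5 + A**2 - 4*A)
-35*(114 + o(-4*4 + 4)) = -35*(114 + (-1/5 + (-4*4 + 4)**2 - 4*(-4*4 + 4))) = -35*(114 + (-1/5 + (-16 + 4)**2 - 4*(-16 + 4))) = -35*(114 + (-1/5 + (-12)**2 - 4*(-12))) = -35*(114 + (-1/5 + 144 + 48)) = -35*(114 + 959/5) = -35*1529/5 = -10703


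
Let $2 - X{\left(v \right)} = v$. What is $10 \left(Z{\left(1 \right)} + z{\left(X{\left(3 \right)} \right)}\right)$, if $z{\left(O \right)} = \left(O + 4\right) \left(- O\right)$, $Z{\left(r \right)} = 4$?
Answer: $70$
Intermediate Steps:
$X{\left(v \right)} = 2 - v$
$z{\left(O \right)} = - O \left(4 + O\right)$ ($z{\left(O \right)} = \left(4 + O\right) \left(- O\right) = - O \left(4 + O\right)$)
$10 \left(Z{\left(1 \right)} + z{\left(X{\left(3 \right)} \right)}\right) = 10 \left(4 - \left(2 - 3\right) \left(4 + \left(2 - 3\right)\right)\right) = 10 \left(4 - - (4 - 1)\right) = 10 \left(4 - \left(-1\right) 3\right) = 10 \left(4 + 3\right) = 10 \cdot 7 = 70$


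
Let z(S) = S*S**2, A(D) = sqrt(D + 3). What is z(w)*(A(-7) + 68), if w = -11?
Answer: -90508 - 2662*I ≈ -90508.0 - 2662.0*I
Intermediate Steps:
A(D) = sqrt(3 + D)
z(S) = S**3
z(w)*(A(-7) + 68) = (-11)**3*(sqrt(3 - 7) + 68) = -1331*(sqrt(-4) + 68) = -1331*(2*I + 68) = -1331*(68 + 2*I) = -90508 - 2662*I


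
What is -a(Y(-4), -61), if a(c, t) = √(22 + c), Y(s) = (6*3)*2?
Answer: -√58 ≈ -7.6158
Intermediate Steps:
Y(s) = 36 (Y(s) = 18*2 = 36)
-a(Y(-4), -61) = -√(22 + 36) = -√58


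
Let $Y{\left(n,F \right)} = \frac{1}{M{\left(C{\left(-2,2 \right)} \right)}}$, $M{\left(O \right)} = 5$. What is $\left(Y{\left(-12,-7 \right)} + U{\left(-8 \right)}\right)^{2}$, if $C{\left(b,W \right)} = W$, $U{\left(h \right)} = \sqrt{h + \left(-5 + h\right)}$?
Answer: $- \frac{524}{25} + \frac{2 i \sqrt{21}}{5} \approx -20.96 + 1.833 i$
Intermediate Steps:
$U{\left(h \right)} = \sqrt{-5 + 2 h}$
$Y{\left(n,F \right)} = \frac{1}{5}$
$\left(Y{\left(-12,-7 \right)} + U{\left(-8 \right)}\right)^{2} = \left(\frac{1}{5} + \sqrt{-5 + 2 \left(-8\right)}\right)^{2} = \left(\frac{1}{5} + \sqrt{-5 - 16}\right)^{2} = \left(\frac{1}{5} + \sqrt{-21}\right)^{2} = \left(\frac{1}{5} + i \sqrt{21}\right)^{2}$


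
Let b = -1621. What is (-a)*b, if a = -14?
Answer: -22694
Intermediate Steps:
(-a)*b = -1*(-14)*(-1621) = 14*(-1621) = -22694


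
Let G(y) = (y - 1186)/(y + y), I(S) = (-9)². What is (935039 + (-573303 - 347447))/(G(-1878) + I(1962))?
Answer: 13417371/76825 ≈ 174.65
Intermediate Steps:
I(S) = 81
G(y) = (-1186 + y)/(2*y) (G(y) = (-1186 + y)/((2*y)) = (-1186 + y)*(1/(2*y)) = (-1186 + y)/(2*y))
(935039 + (-573303 - 347447))/(G(-1878) + I(1962)) = (935039 + (-573303 - 347447))/((½)*(-1186 - 1878)/(-1878) + 81) = (935039 - 920750)/((½)*(-1/1878)*(-3064) + 81) = 14289/(766/939 + 81) = 14289/(76825/939) = 14289*(939/76825) = 13417371/76825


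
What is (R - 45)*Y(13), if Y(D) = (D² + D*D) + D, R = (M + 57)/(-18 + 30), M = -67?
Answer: -32175/2 ≈ -16088.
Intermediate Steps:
R = -⅚ (R = (-67 + 57)/(-18 + 30) = -10/12 = -10*1/12 = -⅚ ≈ -0.83333)
Y(D) = D + 2*D² (Y(D) = (D² + D²) + D = 2*D² + D = D + 2*D²)
(R - 45)*Y(13) = (-⅚ - 45)*(13*(1 + 2*13)) = -3575*(1 + 26)/6 = -3575*27/6 = -275/6*351 = -32175/2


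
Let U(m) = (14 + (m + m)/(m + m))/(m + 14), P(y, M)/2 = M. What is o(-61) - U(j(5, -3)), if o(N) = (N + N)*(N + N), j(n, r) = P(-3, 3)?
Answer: 59533/4 ≈ 14883.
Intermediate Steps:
P(y, M) = 2*M
j(n, r) = 6 (j(n, r) = 2*3 = 6)
o(N) = 4*N² (o(N) = (2*N)*(2*N) = 4*N²)
U(m) = 15/(14 + m) (U(m) = (14 + (2*m)/((2*m)))/(14 + m) = (14 + (2*m)*(1/(2*m)))/(14 + m) = (14 + 1)/(14 + m) = 15/(14 + m))
o(-61) - U(j(5, -3)) = 4*(-61)² - 15/(14 + 6) = 4*3721 - 15/20 = 14884 - 15/20 = 14884 - 1*¾ = 14884 - ¾ = 59533/4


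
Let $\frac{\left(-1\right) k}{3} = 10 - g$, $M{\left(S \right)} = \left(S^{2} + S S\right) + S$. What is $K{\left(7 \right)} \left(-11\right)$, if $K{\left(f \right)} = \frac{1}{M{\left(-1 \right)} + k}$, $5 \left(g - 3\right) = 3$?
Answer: $\frac{55}{91} \approx 0.6044$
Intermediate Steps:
$g = \frac{18}{5}$ ($g = 3 + \frac{1}{5} \cdot 3 = 3 + \frac{3}{5} = \frac{18}{5} \approx 3.6$)
$M{\left(S \right)} = S + 2 S^{2}$ ($M{\left(S \right)} = \left(S^{2} + S^{2}\right) + S = 2 S^{2} + S = S + 2 S^{2}$)
$k = - \frac{96}{5}$ ($k = - 3 \left(10 - \frac{18}{5}\right) = \left(-3\right) \frac{32}{5} = - \frac{96}{5} \approx -19.2$)
$K{\left(f \right)} = - \frac{5}{91}$ ($K{\left(f \right)} = \frac{1}{- (1 + 2 \left(-1\right)) - \frac{96}{5}} = \frac{1}{- (1 - 2) - \frac{96}{5}} = \frac{1}{\left(-1\right) \left(-1\right) - \frac{96}{5}} = \frac{1}{1 - \frac{96}{5}} = \frac{1}{- \frac{91}{5}} = - \frac{5}{91}$)
$K{\left(7 \right)} \left(-11\right) = \left(- \frac{5}{91}\right) \left(-11\right) = \frac{55}{91}$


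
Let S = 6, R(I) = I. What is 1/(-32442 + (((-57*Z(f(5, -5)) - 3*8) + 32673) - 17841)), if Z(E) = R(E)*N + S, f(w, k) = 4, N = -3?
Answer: -1/17292 ≈ -5.7830e-5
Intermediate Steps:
Z(E) = 6 - 3*E (Z(E) = E*(-3) + 6 = -3*E + 6 = 6 - 3*E)
1/(-32442 + (((-57*Z(f(5, -5)) - 3*8) + 32673) - 17841)) = 1/(-32442 + (((-57*(6 - 3*4) - 3*8) + 32673) - 17841)) = 1/(-32442 + (((-57*(6 - 12) - 24) + 32673) - 17841)) = 1/(-32442 + (((-57*(-6) - 24) + 32673) - 17841)) = 1/(-32442 + (((342 - 24) + 32673) - 17841)) = 1/(-32442 + ((318 + 32673) - 17841)) = 1/(-32442 + (32991 - 17841)) = 1/(-32442 + 15150) = 1/(-17292) = -1/17292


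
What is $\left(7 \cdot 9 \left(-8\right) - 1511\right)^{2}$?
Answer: $4060225$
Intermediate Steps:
$\left(7 \cdot 9 \left(-8\right) - 1511\right)^{2} = \left(63 \left(-8\right) - 1511\right)^{2} = \left(-504 - 1511\right)^{2} = \left(-2015\right)^{2} = 4060225$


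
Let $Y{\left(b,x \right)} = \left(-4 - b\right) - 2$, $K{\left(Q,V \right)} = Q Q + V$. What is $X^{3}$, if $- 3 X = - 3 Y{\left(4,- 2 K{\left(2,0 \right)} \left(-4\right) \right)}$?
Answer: $-1000$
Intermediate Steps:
$K{\left(Q,V \right)} = V + Q^{2}$ ($K{\left(Q,V \right)} = Q^{2} + V = V + Q^{2}$)
$Y{\left(b,x \right)} = -6 - b$
$X = -10$ ($X = - \frac{\left(-3\right) \left(-6 - 4\right)}{3} = - \frac{\left(-3\right) \left(-10\right)}{3} = \left(- \frac{1}{3}\right) 30 = -10$)
$X^{3} = \left(-10\right)^{3} = -1000$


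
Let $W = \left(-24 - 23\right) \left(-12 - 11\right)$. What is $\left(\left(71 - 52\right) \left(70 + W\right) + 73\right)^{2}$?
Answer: $481451364$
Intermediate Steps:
$W = 1081$ ($W = \left(-47\right) \left(-23\right) = 1081$)
$\left(\left(71 - 52\right) \left(70 + W\right) + 73\right)^{2} = \left(\left(71 - 52\right) \left(70 + 1081\right) + 73\right)^{2} = \left(19 \cdot 1151 + 73\right)^{2} = \left(21869 + 73\right)^{2} = 21942^{2} = 481451364$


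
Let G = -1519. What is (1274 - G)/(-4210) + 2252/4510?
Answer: -311551/1898710 ≈ -0.16409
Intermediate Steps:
(1274 - G)/(-4210) + 2252/4510 = (1274 - 1*(-1519))/(-4210) + 2252/4510 = (1274 + 1519)*(-1/4210) + 2252*(1/4510) = 2793*(-1/4210) + 1126/2255 = -2793/4210 + 1126/2255 = -311551/1898710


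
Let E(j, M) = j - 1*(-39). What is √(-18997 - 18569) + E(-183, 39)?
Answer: -144 + 3*I*√4174 ≈ -144.0 + 193.82*I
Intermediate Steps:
E(j, M) = 39 + j (E(j, M) = j + 39 = 39 + j)
√(-18997 - 18569) + E(-183, 39) = √(-18997 - 18569) + (39 - 183) = √(-37566) - 144 = 3*I*√4174 - 144 = -144 + 3*I*√4174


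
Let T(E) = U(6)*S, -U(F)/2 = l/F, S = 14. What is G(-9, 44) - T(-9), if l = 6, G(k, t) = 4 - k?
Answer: 41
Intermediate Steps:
U(F) = -12/F
T(E) = -28 (T(E) = -12/6*14 = -12*⅙*14 = -2*14 = -28)
G(-9, 44) - T(-9) = (4 - 1*(-9)) - 1*(-28) = (4 + 9) + 28 = 13 + 28 = 41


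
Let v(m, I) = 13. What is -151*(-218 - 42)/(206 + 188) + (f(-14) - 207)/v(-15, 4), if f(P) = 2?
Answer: 214805/2561 ≈ 83.875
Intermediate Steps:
-151*(-218 - 42)/(206 + 188) + (f(-14) - 207)/v(-15, 4) = -151*(-218 - 42)/(206 + 188) + (2 - 207)/13 = -151/(394/(-260)) - 205*1/13 = -151/(394*(-1/260)) - 205/13 = -151/(-197/130) - 205/13 = -151*(-130/197) - 205/13 = 19630/197 - 205/13 = 214805/2561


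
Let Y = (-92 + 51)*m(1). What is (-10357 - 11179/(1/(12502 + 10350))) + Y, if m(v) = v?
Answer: -255472906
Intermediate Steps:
Y = -41 (Y = (-92 + 51)*1 = -41*1 = -41)
(-10357 - 11179/(1/(12502 + 10350))) + Y = (-10357 - 11179/(1/(12502 + 10350))) - 41 = (-10357 - 11179/(1/22852)) - 41 = (-10357 - 11179/1/22852) - 41 = (-10357 - 11179*22852) - 41 = (-10357 - 255462508) - 41 = -255472865 - 41 = -255472906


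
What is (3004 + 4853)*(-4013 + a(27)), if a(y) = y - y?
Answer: -31530141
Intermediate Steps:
a(y) = 0
(3004 + 4853)*(-4013 + a(27)) = (3004 + 4853)*(-4013 + 0) = 7857*(-4013) = -31530141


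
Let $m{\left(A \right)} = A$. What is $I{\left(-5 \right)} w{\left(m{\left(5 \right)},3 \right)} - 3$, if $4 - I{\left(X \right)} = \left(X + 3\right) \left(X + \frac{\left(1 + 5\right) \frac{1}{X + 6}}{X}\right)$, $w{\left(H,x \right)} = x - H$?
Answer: $\frac{69}{5} \approx 13.8$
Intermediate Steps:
$I{\left(X \right)} = 4 - \left(3 + X\right) \left(X + \frac{6}{X \left(6 + X\right)}\right)$ ($I{\left(X \right)} = 4 - \left(X + 3\right) \left(X + \frac{\left(1 + 5\right) \frac{1}{X + 6}}{X}\right) = 4 - \left(3 + X\right) \left(X + \frac{6 \frac{1}{6 + X}}{X}\right) = 4 - \left(3 + X\right) \left(X + \frac{6}{X \left(6 + X\right)}\right)$)
$I{\left(-5 \right)} w{\left(m{\left(5 \right)},3 \right)} - 3 = \frac{-18 - \left(-5\right)^{4} - 14 \left(-5\right)^{2} - 9 \left(-5\right)^{3} + 18 \left(-5\right)}{\left(-5\right) \left(6 - 5\right)} \left(3 - 5\right) - 3 = - \frac{-18 - 625 - 350 - -1125 - 90}{5 \cdot 1} \left(3 - 5\right) - 3 = \left(- \frac{1}{5}\right) 1 \left(-18 - 625 - 350 + 1125 - 90\right) \left(-2\right) - 3 = \left(- \frac{1}{5}\right) 1 \cdot 42 \left(-2\right) - 3 = \left(- \frac{42}{5}\right) \left(-2\right) - 3 = \frac{84}{5} - 3 = \frac{69}{5}$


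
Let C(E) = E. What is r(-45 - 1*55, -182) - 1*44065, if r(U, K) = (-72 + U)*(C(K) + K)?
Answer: 18543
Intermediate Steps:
r(U, K) = 2*K*(-72 + U) (r(U, K) = (-72 + U)*(K + K) = (-72 + U)*(2*K) = 2*K*(-72 + U))
r(-45 - 1*55, -182) - 1*44065 = 2*(-182)*(-72 + (-45 - 1*55)) - 1*44065 = 2*(-182)*(-72 + (-45 - 55)) - 44065 = 2*(-182)*(-72 - 100) - 44065 = 2*(-182)*(-172) - 44065 = 62608 - 44065 = 18543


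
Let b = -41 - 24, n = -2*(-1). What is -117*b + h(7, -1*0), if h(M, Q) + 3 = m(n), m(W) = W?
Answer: 7604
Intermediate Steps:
n = 2
b = -65
h(M, Q) = -1 (h(M, Q) = -3 + 2 = -1)
-117*b + h(7, -1*0) = -117*(-65) - 1 = 7605 - 1 = 7604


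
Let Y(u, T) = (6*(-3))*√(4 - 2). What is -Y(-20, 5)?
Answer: 18*√2 ≈ 25.456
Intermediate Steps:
Y(u, T) = -18*√2
-Y(-20, 5) = -(-18)*√2 = 18*√2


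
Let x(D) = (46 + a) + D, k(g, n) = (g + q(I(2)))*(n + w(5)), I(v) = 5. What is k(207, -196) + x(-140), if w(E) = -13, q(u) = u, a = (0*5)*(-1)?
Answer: -44402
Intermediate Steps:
a = 0 (a = 0*(-1) = 0)
k(g, n) = (-13 + n)*(5 + g) (k(g, n) = (g + 5)*(n - 13) = (5 + g)*(-13 + n) = (-13 + n)*(5 + g))
x(D) = 46 + D (x(D) = (46 + 0) + D = 46 + D)
k(207, -196) + x(-140) = (-65 - 13*207 + 5*(-196) + 207*(-196)) + (46 - 140) = (-65 - 2691 - 980 - 40572) - 94 = -44308 - 94 = -44402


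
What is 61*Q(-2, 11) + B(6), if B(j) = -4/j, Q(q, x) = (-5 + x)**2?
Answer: 6586/3 ≈ 2195.3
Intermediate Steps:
61*Q(-2, 11) + B(6) = 61*(-5 + 11)**2 - 4/6 = 61*6**2 - 4*1/6 = 61*36 - 2/3 = 2196 - 2/3 = 6586/3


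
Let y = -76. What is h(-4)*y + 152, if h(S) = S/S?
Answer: 76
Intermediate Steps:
h(S) = 1
h(-4)*y + 152 = 1*(-76) + 152 = -76 + 152 = 76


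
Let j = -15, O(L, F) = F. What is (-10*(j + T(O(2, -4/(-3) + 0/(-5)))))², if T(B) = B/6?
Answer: 1768900/81 ≈ 21838.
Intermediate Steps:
T(B) = B/6 (T(B) = B*(⅙) = B/6)
(-10*(j + T(O(2, -4/(-3) + 0/(-5)))))² = (-10*(-15 + (-4/(-3) + 0/(-5))/6))² = (-10*(-15 + (-4*(-⅓) + 0*(-⅕))/6))² = (-10*(-15 + (4/3 + 0)/6))² = (-10*(-15 + (⅙)*(4/3)))² = (-10*(-15 + 2/9))² = (-10*(-133/9))² = (1330/9)² = 1768900/81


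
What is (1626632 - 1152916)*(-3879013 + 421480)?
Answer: -1637888702628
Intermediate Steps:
(1626632 - 1152916)*(-3879013 + 421480) = 473716*(-3457533) = -1637888702628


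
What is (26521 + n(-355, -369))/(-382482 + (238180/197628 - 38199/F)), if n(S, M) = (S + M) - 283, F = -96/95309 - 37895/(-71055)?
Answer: -454424624083957845/8090399394548839301 ≈ -0.056168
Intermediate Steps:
F = 720982655/1354436199 (F = -96*1/95309 - 37895*(-1/71055) = -96/95309 + 7579/14211 = 720982655/1354436199 ≈ 0.53231)
n(S, M) = -283 + M + S (n(S, M) = (M + S) - 283 = -283 + M + S)
(26521 + n(-355, -369))/(-382482 + (238180/197628 - 38199/F)) = (26521 + (-283 - 369 - 355))/(-382482 + (238180/197628 - 38199/720982655/1354436199)) = (26521 - 1007)/(-382482 + (238180*(1/197628) - 38199*1354436199/720982655)) = 25514/(-382482 + (59545/49407 - 51738108365601/720982655)) = 25514/(-382482 - 2556181789107056632/35621590035585) = 25514/(-16180798789097678602/35621590035585) = 25514*(-35621590035585/16180798789097678602) = -454424624083957845/8090399394548839301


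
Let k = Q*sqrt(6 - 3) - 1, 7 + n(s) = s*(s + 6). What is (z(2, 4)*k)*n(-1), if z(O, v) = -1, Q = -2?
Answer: -12 - 24*sqrt(3) ≈ -53.569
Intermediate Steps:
n(s) = -7 + s*(6 + s) (n(s) = -7 + s*(s + 6) = -7 + s*(6 + s))
k = -1 - 2*sqrt(3) (k = -2*sqrt(6 - 3) - 1 = -2*sqrt(3) - 1 = -1 - 2*sqrt(3) ≈ -4.4641)
(z(2, 4)*k)*n(-1) = (-(-1 - 2*sqrt(3)))*(-7 + (-1)**2 + 6*(-1)) = (1 + 2*sqrt(3))*(-7 + 1 - 6) = (1 + 2*sqrt(3))*(-12) = -12 - 24*sqrt(3)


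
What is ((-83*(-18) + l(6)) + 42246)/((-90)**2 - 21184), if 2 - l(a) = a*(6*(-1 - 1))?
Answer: -21907/6542 ≈ -3.3487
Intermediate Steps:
l(a) = 2 + 12*a (l(a) = 2 - a*6*(-1 - 1) = 2 - a*6*(-2) = 2 - a*(-12) = 2 - (-12)*a = 2 + 12*a)
((-83*(-18) + l(6)) + 42246)/((-90)**2 - 21184) = ((-83*(-18) + (2 + 12*6)) + 42246)/((-90)**2 - 21184) = ((1494 + (2 + 72)) + 42246)/(8100 - 21184) = ((1494 + 74) + 42246)/(-13084) = (1568 + 42246)*(-1/13084) = 43814*(-1/13084) = -21907/6542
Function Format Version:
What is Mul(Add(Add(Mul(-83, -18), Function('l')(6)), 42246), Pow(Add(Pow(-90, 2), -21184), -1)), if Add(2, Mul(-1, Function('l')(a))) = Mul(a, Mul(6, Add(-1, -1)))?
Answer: Rational(-21907, 6542) ≈ -3.3487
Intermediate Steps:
Function('l')(a) = Add(2, Mul(12, a)) (Function('l')(a) = Add(2, Mul(-1, Mul(a, Mul(6, Add(-1, -1))))) = Add(2, Mul(-1, Mul(a, Mul(6, -2)))) = Add(2, Mul(-1, Mul(a, -12))) = Add(2, Mul(-1, Mul(-12, a))) = Add(2, Mul(12, a)))
Mul(Add(Add(Mul(-83, -18), Function('l')(6)), 42246), Pow(Add(Pow(-90, 2), -21184), -1)) = Mul(Add(Add(Mul(-83, -18), Add(2, Mul(12, 6))), 42246), Pow(Add(Pow(-90, 2), -21184), -1)) = Mul(Add(Add(1494, Add(2, 72)), 42246), Pow(Add(8100, -21184), -1)) = Mul(Add(Add(1494, 74), 42246), Pow(-13084, -1)) = Mul(Add(1568, 42246), Rational(-1, 13084)) = Mul(43814, Rational(-1, 13084)) = Rational(-21907, 6542)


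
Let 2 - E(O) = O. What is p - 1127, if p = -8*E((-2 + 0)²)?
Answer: -1111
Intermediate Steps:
E(O) = 2 - O
p = 16 (p = -8*(2 - (-2 + 0)²) = -8*(2 - 1*(-2)²) = -8*(2 - 1*4) = -8*(2 - 4) = -8*(-2) = 16)
p - 1127 = 16 - 1127 = -1111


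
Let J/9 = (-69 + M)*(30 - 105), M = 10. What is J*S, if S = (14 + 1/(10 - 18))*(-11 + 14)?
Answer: 13261725/8 ≈ 1.6577e+6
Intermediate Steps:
J = 39825 (J = 9*((-69 + 10)*(30 - 105)) = 9*(-59*(-75)) = 9*4425 = 39825)
S = 333/8 (S = (14 + 1/(-8))*3 = (14 - ⅛)*3 = (111/8)*3 = 333/8 ≈ 41.625)
J*S = 39825*(333/8) = 13261725/8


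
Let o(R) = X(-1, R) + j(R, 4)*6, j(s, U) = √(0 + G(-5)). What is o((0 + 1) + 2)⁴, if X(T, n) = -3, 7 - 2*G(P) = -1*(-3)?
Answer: 9153 - 5832*√2 ≈ 905.31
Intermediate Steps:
G(P) = 2 (G(P) = 7/2 - (-1)*(-3)/2 = 7/2 - ½*3 = 7/2 - 3/2 = 2)
j(s, U) = √2 (j(s, U) = √(0 + 2) = √2)
o(R) = -3 + 6*√2 (o(R) = -3 + √2*6 = -3 + 6*√2)
o((0 + 1) + 2)⁴ = (-3 + 6*√2)⁴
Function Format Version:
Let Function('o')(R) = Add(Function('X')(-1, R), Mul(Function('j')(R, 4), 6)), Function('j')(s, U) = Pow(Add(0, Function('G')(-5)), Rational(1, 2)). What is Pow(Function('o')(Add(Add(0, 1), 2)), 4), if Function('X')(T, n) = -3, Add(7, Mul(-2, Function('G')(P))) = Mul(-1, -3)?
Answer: Add(9153, Mul(-5832, Pow(2, Rational(1, 2)))) ≈ 905.31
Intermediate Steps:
Function('G')(P) = 2 (Function('G')(P) = Add(Rational(7, 2), Mul(Rational(-1, 2), Mul(-1, -3))) = Add(Rational(7, 2), Mul(Rational(-1, 2), 3)) = Add(Rational(7, 2), Rational(-3, 2)) = 2)
Function('j')(s, U) = Pow(2, Rational(1, 2)) (Function('j')(s, U) = Pow(Add(0, 2), Rational(1, 2)) = Pow(2, Rational(1, 2)))
Function('o')(R) = Add(-3, Mul(6, Pow(2, Rational(1, 2)))) (Function('o')(R) = Add(-3, Mul(Pow(2, Rational(1, 2)), 6)) = Add(-3, Mul(6, Pow(2, Rational(1, 2)))))
Pow(Function('o')(Add(Add(0, 1), 2)), 4) = Pow(Add(-3, Mul(6, Pow(2, Rational(1, 2)))), 4)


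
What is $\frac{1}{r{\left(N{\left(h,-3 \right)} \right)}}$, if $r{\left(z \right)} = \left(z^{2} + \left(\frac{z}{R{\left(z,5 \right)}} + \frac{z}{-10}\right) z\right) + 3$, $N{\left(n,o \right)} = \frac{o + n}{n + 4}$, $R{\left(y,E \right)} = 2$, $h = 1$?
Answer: $\frac{125}{403} \approx 0.31017$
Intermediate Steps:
$N{\left(n,o \right)} = \frac{n + o}{4 + n}$
$r{\left(z \right)} = 3 + \frac{7 z^{2}}{5}$ ($r{\left(z \right)} = \left(z^{2} + \left(\frac{z}{2} + \frac{z}{-10}\right) z\right) + 3 = \left(z^{2} + \left(z \frac{1}{2} + z \left(- \frac{1}{10}\right)\right) z\right) + 3 = \left(z^{2} + \left(\frac{z}{2} - \frac{z}{10}\right) z\right) + 3 = \left(z^{2} + \frac{2 z}{5} z\right) + 3 = \left(z^{2} + \frac{2 z^{2}}{5}\right) + 3 = \frac{7 z^{2}}{5} + 3 = 3 + \frac{7 z^{2}}{5}$)
$\frac{1}{r{\left(N{\left(h,-3 \right)} \right)}} = \frac{1}{3 + \frac{7 \left(\frac{1 - 3}{4 + 1}\right)^{2}}{5}} = \frac{1}{3 + \frac{7 \left(\frac{1}{5} \left(-2\right)\right)^{2}}{5}} = \frac{1}{3 + \frac{7 \left(- \frac{2}{5}\right)^{2}}{5}} = \frac{1}{3 + \frac{7}{5} \cdot \frac{4}{25}} = \frac{1}{3 + \frac{28}{125}} = \frac{1}{\frac{403}{125}} = \frac{125}{403}$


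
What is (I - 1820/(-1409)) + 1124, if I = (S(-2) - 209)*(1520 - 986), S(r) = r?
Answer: -157172130/1409 ≈ -1.1155e+5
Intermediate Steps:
I = -112674 (I = (-2 - 209)*(1520 - 986) = -211*534 = -112674)
(I - 1820/(-1409)) + 1124 = (-112674 - 1820/(-1409)) + 1124 = (-112674 - 1820*(-1/1409)) + 1124 = (-112674 + 1820/1409) + 1124 = -158755846/1409 + 1124 = -157172130/1409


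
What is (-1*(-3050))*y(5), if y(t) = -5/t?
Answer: -3050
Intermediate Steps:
(-1*(-3050))*y(5) = (-1*(-3050))*(-5/5) = 3050*(-5*⅕) = 3050*(-1) = -3050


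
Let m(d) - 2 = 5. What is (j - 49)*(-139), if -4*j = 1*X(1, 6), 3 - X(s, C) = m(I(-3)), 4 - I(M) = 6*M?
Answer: 6672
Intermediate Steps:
I(M) = 4 - 6*M
m(d) = 7 (m(d) = 2 + 5 = 7)
X(s, C) = -4 (X(s, C) = 3 - 1*7 = 3 - 7 = -4)
j = 1 (j = -(-4)/4 = -1/4*(-4) = 1)
(j - 49)*(-139) = (1 - 49)*(-139) = -48*(-139) = 6672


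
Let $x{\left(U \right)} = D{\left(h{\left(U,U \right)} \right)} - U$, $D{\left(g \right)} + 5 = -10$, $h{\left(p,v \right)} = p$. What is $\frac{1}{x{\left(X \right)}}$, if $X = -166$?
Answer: $\frac{1}{151} \approx 0.0066225$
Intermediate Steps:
$D{\left(g \right)} = -15$ ($D{\left(g \right)} = -5 - 10 = -15$)
$x{\left(U \right)} = -15 - U$
$\frac{1}{x{\left(X \right)}} = \frac{1}{-15 - -166} = \frac{1}{-15 + 166} = \frac{1}{151}$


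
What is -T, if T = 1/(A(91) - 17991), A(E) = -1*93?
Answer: 1/18084 ≈ 5.5298e-5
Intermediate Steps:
A(E) = -93
T = -1/18084 (T = 1/(-93 - 17991) = 1/(-18084) = -1/18084 ≈ -5.5298e-5)
-T = -1*(-1/18084) = 1/18084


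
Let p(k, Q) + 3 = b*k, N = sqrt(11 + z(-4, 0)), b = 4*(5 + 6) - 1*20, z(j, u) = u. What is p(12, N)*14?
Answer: 3990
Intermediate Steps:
b = 24 (b = 4*11 - 20 = 44 - 20 = 24)
N = sqrt(11) (N = sqrt(11 + 0) = sqrt(11) ≈ 3.3166)
p(k, Q) = -3 + 24*k
p(12, N)*14 = (-3 + 24*12)*14 = (-3 + 288)*14 = 285*14 = 3990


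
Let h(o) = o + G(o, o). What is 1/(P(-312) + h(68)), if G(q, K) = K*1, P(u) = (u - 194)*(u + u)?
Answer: 1/315880 ≈ 3.1658e-6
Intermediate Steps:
P(u) = 2*u*(-194 + u) (P(u) = (-194 + u)*(2*u) = 2*u*(-194 + u))
G(q, K) = K
h(o) = 2*o (h(o) = o + o = 2*o)
1/(P(-312) + h(68)) = 1/(2*(-312)*(-194 - 312) + 2*68) = 1/(2*(-312)*(-506) + 136) = 1/(315744 + 136) = 1/315880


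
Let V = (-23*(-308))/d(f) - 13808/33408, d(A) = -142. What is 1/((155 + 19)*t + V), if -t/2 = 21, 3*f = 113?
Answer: -148248/1090853353 ≈ -0.00013590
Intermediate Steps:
f = 113/3 (f = (⅓)*113 = 113/3 ≈ 37.667)
t = -42 (t = -2*21 = -42)
V = -7456969/148248 (V = -23*(-308)/(-142) - 13808/33408 = 7084*(-1/142) - 13808*1/33408 = -3542/71 - 863/2088 = -7456969/148248 ≈ -50.301)
1/((155 + 19)*t + V) = 1/((155 + 19)*(-42) - 7456969/148248) = 1/(174*(-42) - 7456969/148248) = 1/(-7308 - 7456969/148248) = 1/(-1090853353/148248) = -148248/1090853353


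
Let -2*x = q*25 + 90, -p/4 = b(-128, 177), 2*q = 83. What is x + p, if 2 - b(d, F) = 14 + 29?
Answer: -1599/4 ≈ -399.75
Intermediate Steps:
q = 83/2 (q = (½)*83 = 83/2 ≈ 41.500)
b(d, F) = -41 (b(d, F) = 2 - (14 + 29) = 2 - 1*43 = 2 - 43 = -41)
p = 164 (p = -4*(-41) = 164)
x = -2255/4 (x = -((83/2)*25 + 90)/2 = -(2075/2 + 90)/2 = -½*2255/2 = -2255/4 ≈ -563.75)
x + p = -2255/4 + 164 = -1599/4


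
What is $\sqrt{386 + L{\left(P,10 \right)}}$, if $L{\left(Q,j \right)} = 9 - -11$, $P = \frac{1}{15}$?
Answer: $\sqrt{406} \approx 20.149$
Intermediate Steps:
$P = \frac{1}{15} \approx 0.066667$
$L{\left(Q,j \right)} = 20$ ($L{\left(Q,j \right)} = 9 + 11 = 20$)
$\sqrt{386 + L{\left(P,10 \right)}} = \sqrt{386 + 20} = \sqrt{406}$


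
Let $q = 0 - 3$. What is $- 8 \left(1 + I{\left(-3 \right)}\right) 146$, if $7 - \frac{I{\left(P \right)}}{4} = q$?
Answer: $-47888$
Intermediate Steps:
$q = -3$ ($q = 0 - 3 = -3$)
$I{\left(P \right)} = 40$ ($I{\left(P \right)} = 28 - -12 = 28 + 12 = 40$)
$- 8 \left(1 + I{\left(-3 \right)}\right) 146 = - 8 \left(1 + 40\right) 146 = \left(-8\right) 41 \cdot 146 = \left(-328\right) 146 = -47888$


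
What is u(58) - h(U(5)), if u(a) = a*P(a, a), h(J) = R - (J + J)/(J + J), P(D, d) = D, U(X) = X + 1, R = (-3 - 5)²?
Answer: 3301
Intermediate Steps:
R = 64 (R = (-8)² = 64)
U(X) = 1 + X
h(J) = 63 (h(J) = 64 - (J + J)/(J + J) = 64 - 2*J/(2*J) = 64 - 2*J*1/(2*J) = 64 - 1*1 = 64 - 1 = 63)
u(a) = a² (u(a) = a*a = a²)
u(58) - h(U(5)) = 58² - 1*63 = 3364 - 63 = 3301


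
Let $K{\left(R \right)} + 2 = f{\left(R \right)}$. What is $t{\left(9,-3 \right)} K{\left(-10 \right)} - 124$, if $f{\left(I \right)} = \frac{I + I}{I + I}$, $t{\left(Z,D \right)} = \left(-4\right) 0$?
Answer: $-124$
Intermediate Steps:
$t{\left(Z,D \right)} = 0$
$f{\left(I \right)} = 1$ ($f{\left(I \right)} = \frac{2 I}{2 I} = 2 I \frac{1}{2 I} = 1$)
$K{\left(R \right)} = -1$ ($K{\left(R \right)} = -2 + 1 = -1$)
$t{\left(9,-3 \right)} K{\left(-10 \right)} - 124 = 0 \left(-1\right) - 124 = 0 - 124 = -124$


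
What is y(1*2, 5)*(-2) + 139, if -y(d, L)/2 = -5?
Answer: 119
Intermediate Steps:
y(d, L) = 10 (y(d, L) = -2*(-5) = 10)
y(1*2, 5)*(-2) + 139 = 10*(-2) + 139 = -20 + 139 = 119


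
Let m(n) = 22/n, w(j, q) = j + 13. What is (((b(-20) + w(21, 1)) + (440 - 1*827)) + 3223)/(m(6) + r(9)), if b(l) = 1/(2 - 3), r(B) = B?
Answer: 453/2 ≈ 226.50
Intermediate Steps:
b(l) = -1 (b(l) = 1/(-1) = -1)
w(j, q) = 13 + j
(((b(-20) + w(21, 1)) + (440 - 1*827)) + 3223)/(m(6) + r(9)) = (((-1 + (13 + 21)) + (440 - 1*827)) + 3223)/(22/6 + 9) = (((-1 + 34) + (440 - 827)) + 3223)/(22*(⅙) + 9) = ((33 - 387) + 3223)/(11/3 + 9) = (-354 + 3223)/(38/3) = 2869*(3/38) = 453/2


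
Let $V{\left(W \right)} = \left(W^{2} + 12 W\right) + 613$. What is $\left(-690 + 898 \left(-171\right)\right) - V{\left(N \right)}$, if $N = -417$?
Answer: $-323746$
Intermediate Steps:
$V{\left(W \right)} = 613 + W^{2} + 12 W$
$\left(-690 + 898 \left(-171\right)\right) - V{\left(N \right)} = \left(-690 + 898 \left(-171\right)\right) - \left(613 + \left(-417\right)^{2} + 12 \left(-417\right)\right) = \left(-690 - 153558\right) - \left(613 + 173889 - 5004\right) = -154248 - 169498 = -323746$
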